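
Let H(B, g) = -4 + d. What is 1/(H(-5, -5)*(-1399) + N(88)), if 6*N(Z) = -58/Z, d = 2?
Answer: 264/738643 ≈ 0.00035741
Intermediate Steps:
H(B, g) = -2 (H(B, g) = -4 + 2 = -2)
N(Z) = -29/(3*Z) (N(Z) = (-58/Z)/6 = -29/(3*Z))
1/(H(-5, -5)*(-1399) + N(88)) = 1/(-2*(-1399) - 29/3/88) = 1/(2798 - 29/3*1/88) = 1/(2798 - 29/264) = 1/(738643/264) = 264/738643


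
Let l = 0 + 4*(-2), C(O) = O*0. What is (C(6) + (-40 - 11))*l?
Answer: 408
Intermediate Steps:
C(O) = 0
l = -8 (l = 0 - 8 = -8)
(C(6) + (-40 - 11))*l = (0 + (-40 - 11))*(-8) = (0 - 51)*(-8) = -51*(-8) = 408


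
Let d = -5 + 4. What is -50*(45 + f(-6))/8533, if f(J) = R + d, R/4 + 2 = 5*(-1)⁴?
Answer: -400/1219 ≈ -0.32814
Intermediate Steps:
R = 12 (R = -8 + 4*(5*(-1)⁴) = -8 + 4*(5*1) = -8 + 4*5 = -8 + 20 = 12)
d = -1
f(J) = 11 (f(J) = 12 - 1 = 11)
-50*(45 + f(-6))/8533 = -50*(45 + 11)/8533 = -50*56*(1/8533) = -2800*1/8533 = -400/1219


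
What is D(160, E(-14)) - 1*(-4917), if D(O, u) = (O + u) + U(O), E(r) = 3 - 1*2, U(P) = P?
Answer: 5238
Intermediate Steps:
E(r) = 1 (E(r) = 3 - 2 = 1)
D(O, u) = u + 2*O (D(O, u) = (O + u) + O = u + 2*O)
D(160, E(-14)) - 1*(-4917) = (1 + 2*160) - 1*(-4917) = (1 + 320) + 4917 = 321 + 4917 = 5238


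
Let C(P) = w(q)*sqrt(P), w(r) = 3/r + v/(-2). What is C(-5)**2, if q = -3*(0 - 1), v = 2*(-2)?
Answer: -45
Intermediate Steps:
v = -4
q = 3 (q = -3*(-1) = 3)
w(r) = 2 + 3/r (w(r) = 3/r - 4/(-2) = 3/r - 4*(-1/2) = 3/r + 2 = 2 + 3/r)
C(P) = 3*sqrt(P) (C(P) = (2 + 3/3)*sqrt(P) = (2 + 3*(1/3))*sqrt(P) = (2 + 1)*sqrt(P) = 3*sqrt(P))
C(-5)**2 = (3*sqrt(-5))**2 = (3*(I*sqrt(5)))**2 = (3*I*sqrt(5))**2 = -45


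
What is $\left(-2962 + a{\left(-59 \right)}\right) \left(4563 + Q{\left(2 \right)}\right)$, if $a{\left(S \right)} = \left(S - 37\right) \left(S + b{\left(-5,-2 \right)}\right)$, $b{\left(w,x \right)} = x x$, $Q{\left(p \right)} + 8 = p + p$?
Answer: $10567762$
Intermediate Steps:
$Q{\left(p \right)} = -8 + 2 p$ ($Q{\left(p \right)} = -8 + \left(p + p\right) = -8 + 2 p$)
$b{\left(w,x \right)} = x^{2}$
$a{\left(S \right)} = \left(-37 + S\right) \left(4 + S\right)$ ($a{\left(S \right)} = \left(S - 37\right) \left(S + \left(-2\right)^{2}\right) = \left(-37 + S\right) \left(S + 4\right) = \left(-37 + S\right) \left(4 + S\right)$)
$\left(-2962 + a{\left(-59 \right)}\right) \left(4563 + Q{\left(2 \right)}\right) = \left(-2962 - \left(-1799 - 3481\right)\right) \left(4563 + \left(-8 + 2 \cdot 2\right)\right) = \left(-2962 + \left(-148 + 3481 + 1947\right)\right) \left(4563 + \left(-8 + 4\right)\right) = \left(-2962 + 5280\right) \left(4563 - 4\right) = 2318 \cdot 4559 = 10567762$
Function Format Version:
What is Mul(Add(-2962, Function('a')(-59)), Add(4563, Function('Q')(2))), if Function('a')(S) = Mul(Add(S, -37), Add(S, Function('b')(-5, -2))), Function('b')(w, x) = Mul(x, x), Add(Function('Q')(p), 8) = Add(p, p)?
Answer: 10567762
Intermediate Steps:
Function('Q')(p) = Add(-8, Mul(2, p)) (Function('Q')(p) = Add(-8, Add(p, p)) = Add(-8, Mul(2, p)))
Function('b')(w, x) = Pow(x, 2)
Function('a')(S) = Mul(Add(-37, S), Add(4, S)) (Function('a')(S) = Mul(Add(S, -37), Add(S, Pow(-2, 2))) = Mul(Add(-37, S), Add(S, 4)) = Mul(Add(-37, S), Add(4, S)))
Mul(Add(-2962, Function('a')(-59)), Add(4563, Function('Q')(2))) = Mul(Add(-2962, Add(-148, Pow(-59, 2), Mul(-33, -59))), Add(4563, Add(-8, Mul(2, 2)))) = Mul(Add(-2962, Add(-148, 3481, 1947)), Add(4563, Add(-8, 4))) = Mul(Add(-2962, 5280), Add(4563, -4)) = Mul(2318, 4559) = 10567762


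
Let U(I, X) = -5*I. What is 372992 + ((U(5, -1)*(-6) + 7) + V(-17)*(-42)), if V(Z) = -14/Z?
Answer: 6342945/17 ≈ 3.7311e+5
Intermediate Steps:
372992 + ((U(5, -1)*(-6) + 7) + V(-17)*(-42)) = 372992 + ((-5*5*(-6) + 7) - 14/(-17)*(-42)) = 372992 + ((-25*(-6) + 7) - 14*(-1/17)*(-42)) = 372992 + ((150 + 7) + (14/17)*(-42)) = 372992 + (157 - 588/17) = 372992 + 2081/17 = 6342945/17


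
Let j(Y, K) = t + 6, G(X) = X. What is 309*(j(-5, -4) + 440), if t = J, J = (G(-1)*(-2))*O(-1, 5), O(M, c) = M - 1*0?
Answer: 137196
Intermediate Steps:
O(M, c) = M (O(M, c) = M + 0 = M)
J = -2 (J = -1*(-2)*(-1) = 2*(-1) = -2)
t = -2
j(Y, K) = 4 (j(Y, K) = -2 + 6 = 4)
309*(j(-5, -4) + 440) = 309*(4 + 440) = 309*444 = 137196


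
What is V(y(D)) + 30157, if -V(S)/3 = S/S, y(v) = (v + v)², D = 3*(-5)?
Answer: 30154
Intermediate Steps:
D = -15
y(v) = 4*v² (y(v) = (2*v)² = 4*v²)
V(S) = -3 (V(S) = -3*S/S = -3*1 = -3)
V(y(D)) + 30157 = -3 + 30157 = 30154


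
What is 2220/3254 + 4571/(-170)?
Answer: -7248317/276590 ≈ -26.206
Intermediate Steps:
2220/3254 + 4571/(-170) = 2220*(1/3254) + 4571*(-1/170) = 1110/1627 - 4571/170 = -7248317/276590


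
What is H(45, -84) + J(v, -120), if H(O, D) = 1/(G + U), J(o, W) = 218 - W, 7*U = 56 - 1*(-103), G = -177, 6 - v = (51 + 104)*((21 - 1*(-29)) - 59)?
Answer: 365033/1080 ≈ 337.99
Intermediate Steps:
v = 1401 (v = 6 - (51 + 104)*((21 - 1*(-29)) - 59) = 6 - 155*((21 + 29) - 59) = 6 - 155*(50 - 59) = 6 - 155*(-9) = 6 - 1*(-1395) = 6 + 1395 = 1401)
U = 159/7 (U = (56 - 1*(-103))/7 = (56 + 103)/7 = (1/7)*159 = 159/7 ≈ 22.714)
H(O, D) = -7/1080 (H(O, D) = 1/(-177 + 159/7) = 1/(-1080/7) = -7/1080)
H(45, -84) + J(v, -120) = -7/1080 + (218 - 1*(-120)) = -7/1080 + (218 + 120) = -7/1080 + 338 = 365033/1080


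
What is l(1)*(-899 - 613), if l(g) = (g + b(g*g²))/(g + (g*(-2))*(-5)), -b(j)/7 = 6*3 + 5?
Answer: 241920/11 ≈ 21993.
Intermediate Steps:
b(j) = -161 (b(j) = -7*(6*3 + 5) = -7*(18 + 5) = -7*23 = -161)
l(g) = (-161 + g)/(11*g) (l(g) = (g - 161)/(g + (g*(-2))*(-5)) = (-161 + g)/(g - 2*g*(-5)) = (-161 + g)/(g + 10*g) = (-161 + g)/((11*g)) = (-161 + g)*(1/(11*g)) = (-161 + g)/(11*g))
l(1)*(-899 - 613) = ((1/11)*(-161 + 1)/1)*(-899 - 613) = ((1/11)*1*(-160))*(-1512) = -160/11*(-1512) = 241920/11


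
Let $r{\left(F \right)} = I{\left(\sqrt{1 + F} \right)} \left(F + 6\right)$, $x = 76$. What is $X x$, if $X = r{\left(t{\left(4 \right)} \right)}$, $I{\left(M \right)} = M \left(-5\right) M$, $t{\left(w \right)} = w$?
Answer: $-19000$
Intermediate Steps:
$I{\left(M \right)} = - 5 M^{2}$ ($I{\left(M \right)} = - 5 M M = - 5 M^{2}$)
$r{\left(F \right)} = \left(-5 - 5 F\right) \left(6 + F\right)$ ($r{\left(F \right)} = - 5 \left(\sqrt{1 + F}\right)^{2} \left(F + 6\right) = - 5 \left(1 + F\right) \left(6 + F\right) = \left(-5 - 5 F\right) \left(6 + F\right)$)
$X = -250$ ($X = 5 \left(-1 - 4\right) \left(6 + 4\right) = 5 \left(-1 - 4\right) 10 = 5 \left(-5\right) 10 = -250$)
$X x = \left(-250\right) 76 = -19000$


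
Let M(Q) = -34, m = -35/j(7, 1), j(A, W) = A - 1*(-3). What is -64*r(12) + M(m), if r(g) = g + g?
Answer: -1570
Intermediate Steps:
j(A, W) = 3 + A (j(A, W) = A + 3 = 3 + A)
m = -7/2 (m = -35/(3 + 7) = -35/10 = -35*⅒ = -7/2 ≈ -3.5000)
r(g) = 2*g
-64*r(12) + M(m) = -128*12 - 34 = -64*24 - 34 = -1536 - 34 = -1570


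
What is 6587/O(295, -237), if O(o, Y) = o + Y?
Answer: 6587/58 ≈ 113.57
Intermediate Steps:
O(o, Y) = Y + o
6587/O(295, -237) = 6587/(-237 + 295) = 6587/58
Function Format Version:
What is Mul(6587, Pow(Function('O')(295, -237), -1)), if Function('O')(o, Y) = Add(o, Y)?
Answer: Rational(6587, 58) ≈ 113.57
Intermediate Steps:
Function('O')(o, Y) = Add(Y, o)
Mul(6587, Pow(Function('O')(295, -237), -1)) = Mul(6587, Pow(Add(-237, 295), -1)) = Mul(6587, Pow(58, -1)) = Mul(6587, Rational(1, 58)) = Rational(6587, 58)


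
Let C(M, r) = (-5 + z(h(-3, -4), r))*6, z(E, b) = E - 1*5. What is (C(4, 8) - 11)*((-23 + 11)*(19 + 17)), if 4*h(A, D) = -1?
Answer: 31320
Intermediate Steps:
h(A, D) = -¼ (h(A, D) = (¼)*(-1) = -¼)
z(E, b) = -5 + E (z(E, b) = E - 5 = -5 + E)
C(M, r) = -123/2 (C(M, r) = (-5 + (-5 - ¼))*6 = (-5 - 21/4)*6 = -41/4*6 = -123/2)
(C(4, 8) - 11)*((-23 + 11)*(19 + 17)) = (-123/2 - 11)*((-23 + 11)*(19 + 17)) = -(-870)*36 = -145/2*(-432) = 31320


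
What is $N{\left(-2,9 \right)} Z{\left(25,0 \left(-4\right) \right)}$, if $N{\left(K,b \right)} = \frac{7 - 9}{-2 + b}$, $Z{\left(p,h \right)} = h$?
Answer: $0$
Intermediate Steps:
$N{\left(K,b \right)} = - \frac{2}{-2 + b}$
$N{\left(-2,9 \right)} Z{\left(25,0 \left(-4\right) \right)} = - \frac{2}{-2 + 9} \cdot 0 \left(-4\right) = - \frac{2}{7} \cdot 0 = \left(-2\right) \frac{1}{7} \cdot 0 = \left(- \frac{2}{7}\right) 0 = 0$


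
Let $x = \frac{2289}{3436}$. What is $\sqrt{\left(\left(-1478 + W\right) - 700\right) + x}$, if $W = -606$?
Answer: $\frac{3 i \sqrt{912786285}}{1718} \approx 52.757 i$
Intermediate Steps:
$x = \frac{2289}{3436}$ ($x = 2289 \cdot \frac{1}{3436} = \frac{2289}{3436} \approx 0.66618$)
$\sqrt{\left(\left(-1478 + W\right) - 700\right) + x} = \sqrt{\left(\left(-1478 - 606\right) - 700\right) + \frac{2289}{3436}} = \sqrt{\left(-2084 - 700\right) + \frac{2289}{3436}} = \sqrt{-2784 + \frac{2289}{3436}} = \sqrt{- \frac{9563535}{3436}} = \frac{3 i \sqrt{912786285}}{1718}$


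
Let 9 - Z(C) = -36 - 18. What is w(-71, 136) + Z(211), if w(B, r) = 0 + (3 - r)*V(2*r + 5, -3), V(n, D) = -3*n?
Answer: 110586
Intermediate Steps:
Z(C) = 63 (Z(C) = 9 - (-36 - 18) = 9 - 1*(-54) = 9 + 54 = 63)
w(B, r) = (-15 - 6*r)*(3 - r) (w(B, r) = 0 + (3 - r)*(-3*(2*r + 5)) = 0 + (3 - r)*(-3*(5 + 2*r)) = 0 + (3 - r)*(-15 - 6*r) = 0 + (-15 - 6*r)*(3 - r) = (-15 - 6*r)*(3 - r))
w(-71, 136) + Z(211) = 3*(-3 + 136)*(5 + 2*136) + 63 = 3*133*(5 + 272) + 63 = 3*133*277 + 63 = 110523 + 63 = 110586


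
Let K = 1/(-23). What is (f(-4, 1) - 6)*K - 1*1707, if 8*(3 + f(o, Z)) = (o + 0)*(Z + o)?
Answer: -78507/46 ≈ -1706.7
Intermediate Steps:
K = -1/23 ≈ -0.043478
f(o, Z) = -3 + o*(Z + o)/8 (f(o, Z) = -3 + ((o + 0)*(Z + o))/8 = -3 + (o*(Z + o))/8 = -3 + o*(Z + o)/8)
(f(-4, 1) - 6)*K - 1*1707 = ((-3 + (⅛)*(-4)² + (⅛)*1*(-4)) - 6)*(-1/23) - 1*1707 = ((-3 + (⅛)*16 - ½) - 6)*(-1/23) - 1707 = ((-3 + 2 - ½) - 6)*(-1/23) - 1707 = (-3/2 - 6)*(-1/23) - 1707 = -15/2*(-1/23) - 1707 = 15/46 - 1707 = -78507/46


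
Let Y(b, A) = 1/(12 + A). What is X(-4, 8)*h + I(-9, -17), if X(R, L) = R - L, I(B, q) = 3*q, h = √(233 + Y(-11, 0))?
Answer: -51 - 2*√8391 ≈ -234.20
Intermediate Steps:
h = √8391/6 (h = √(233 + 1/(12 + 0)) = √(233 + 1/12) = √(2797/12) = √8391/6 ≈ 15.267)
X(-4, 8)*h + I(-9, -17) = (-4 - 1*8)*(√8391/6) + 3*(-17) = (-4 - 8)*(√8391/6) - 51 = -2*√8391 - 51 = -51 - 2*√8391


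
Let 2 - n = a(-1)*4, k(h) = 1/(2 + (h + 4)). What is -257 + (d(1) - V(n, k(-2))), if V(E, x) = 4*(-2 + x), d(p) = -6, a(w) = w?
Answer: -256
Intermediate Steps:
k(h) = 1/(6 + h) (k(h) = 1/(2 + (4 + h)) = 1/(6 + h))
n = 6 (n = 2 - (-1)*4 = 2 - 1*(-4) = 2 + 4 = 6)
V(E, x) = -8 + 4*x
-257 + (d(1) - V(n, k(-2))) = -257 + (-6 - (-8 + 4/(6 - 2))) = -257 + (-6 - (-8 + 4/4)) = -257 + (-6 - (-8 + 4*(1/4))) = -257 + (-6 - (-8 + 1)) = -257 + (-6 - 1*(-7)) = -257 + (-6 + 7) = -257 + 1 = -256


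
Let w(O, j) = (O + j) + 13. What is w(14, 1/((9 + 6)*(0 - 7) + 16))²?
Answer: 5769604/7921 ≈ 728.39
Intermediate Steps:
w(O, j) = 13 + O + j
w(14, 1/((9 + 6)*(0 - 7) + 16))² = (13 + 14 + 1/((9 + 6)*(0 - 7) + 16))² = (13 + 14 + 1/(15*(-7) + 16))² = (13 + 14 + 1/(-105 + 16))² = (13 + 14 + 1/(-89))² = (13 + 14 - 1/89)² = (2402/89)² = 5769604/7921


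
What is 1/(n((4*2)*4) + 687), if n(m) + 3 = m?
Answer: 1/716 ≈ 0.0013966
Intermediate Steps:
n(m) = -3 + m
1/(n((4*2)*4) + 687) = 1/((-3 + (4*2)*4) + 687) = 1/((-3 + 8*4) + 687) = 1/((-3 + 32) + 687) = 1/(29 + 687) = 1/716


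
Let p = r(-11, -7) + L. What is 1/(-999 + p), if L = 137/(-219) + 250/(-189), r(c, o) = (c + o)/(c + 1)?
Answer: -68985/68926247 ≈ -0.0010009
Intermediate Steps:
r(c, o) = (c + o)/(1 + c)
L = -26881/13797 (L = 137*(-1/219) + 250*(-1/189) = -137/219 - 250/189 = -26881/13797 ≈ -1.9483)
p = -10232/68985 (p = (-11 - 7)/(1 - 11) - 26881/13797 = -18/(-10) - 26881/13797 = -1/10*(-18) - 26881/13797 = 9/5 - 26881/13797 = -10232/68985 ≈ -0.14832)
1/(-999 + p) = 1/(-999 - 10232/68985) = 1/(-68926247/68985) = -68985/68926247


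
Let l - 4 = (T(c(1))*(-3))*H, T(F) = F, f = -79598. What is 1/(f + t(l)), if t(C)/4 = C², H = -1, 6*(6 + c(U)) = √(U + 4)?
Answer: -78809/6210842801 + 56*√5/6210842801 ≈ -1.2669e-5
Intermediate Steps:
c(U) = -6 + √(4 + U)/6 (c(U) = -6 + √(U + 4)/6 = -6 + √(4 + U)/6)
l = -14 + √5/2 (l = 4 + ((-6 + √(4 + 1)/6)*(-3))*(-1) = 4 + ((-6 + √5/6)*(-3))*(-1) = 4 + (18 - √5/2)*(-1) = 4 + (-18 + √5/2) = -14 + √5/2 ≈ -12.882)
t(C) = 4*C²
1/(f + t(l)) = 1/(-79598 + 4*(-14 + √5/2)²)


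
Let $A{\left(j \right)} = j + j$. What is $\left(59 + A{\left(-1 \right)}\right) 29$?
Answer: $1653$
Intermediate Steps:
$A{\left(j \right)} = 2 j$
$\left(59 + A{\left(-1 \right)}\right) 29 = \left(59 + 2 \left(-1\right)\right) 29 = \left(59 - 2\right) 29 = 57 \cdot 29 = 1653$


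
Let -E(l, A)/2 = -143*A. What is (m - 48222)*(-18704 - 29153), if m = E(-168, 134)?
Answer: 473688586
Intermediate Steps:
E(l, A) = 286*A (E(l, A) = -(-286)*A = 286*A)
m = 38324 (m = 286*134 = 38324)
(m - 48222)*(-18704 - 29153) = (38324 - 48222)*(-18704 - 29153) = -9898*(-47857) = 473688586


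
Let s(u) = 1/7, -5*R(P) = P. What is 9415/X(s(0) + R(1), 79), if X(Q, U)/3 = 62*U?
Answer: 9415/14694 ≈ 0.64074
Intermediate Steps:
R(P) = -P/5
s(u) = 1/7
X(Q, U) = 186*U (X(Q, U) = 3*(62*U) = 186*U)
9415/X(s(0) + R(1), 79) = 9415/((186*79)) = 9415/14694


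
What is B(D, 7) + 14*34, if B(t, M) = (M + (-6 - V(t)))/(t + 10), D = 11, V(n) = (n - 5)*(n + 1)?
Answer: 9925/21 ≈ 472.62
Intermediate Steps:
V(n) = (1 + n)*(-5 + n) (V(n) = (-5 + n)*(1 + n) = (1 + n)*(-5 + n))
B(t, M) = (-1 + M - t**2 + 4*t)/(10 + t) (B(t, M) = (M + (-6 - (-5 + t**2 - 4*t)))/(t + 10) = (M + (-6 + (5 - t**2 + 4*t)))/(10 + t) = (M + (-1 - t**2 + 4*t))/(10 + t) = (-1 + M - t**2 + 4*t)/(10 + t))
B(D, 7) + 14*34 = (-1 + 7 - 1*11**2 + 4*11)/(10 + 11) + 14*34 = (-1 + 7 - 1*121 + 44)/21 + 476 = (-1 + 7 - 121 + 44)/21 + 476 = (1/21)*(-71) + 476 = -71/21 + 476 = 9925/21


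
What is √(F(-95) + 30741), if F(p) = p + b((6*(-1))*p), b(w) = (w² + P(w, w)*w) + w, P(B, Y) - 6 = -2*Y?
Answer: 2*I*√72566 ≈ 538.76*I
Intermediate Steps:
P(B, Y) = 6 - 2*Y
b(w) = w + w² + w*(6 - 2*w) (b(w) = (w² + (6 - 2*w)*w) + w = (w² + w*(6 - 2*w)) + w = w + w² + w*(6 - 2*w))
F(p) = p - 6*p*(7 + 6*p) (F(p) = p + ((6*(-1))*p)*(7 - 6*(-1)*p) = p + (-6*p)*(7 - (-6)*p) = p + (-6*p)*(7 + 6*p) = p - 6*p*(7 + 6*p))
√(F(-95) + 30741) = √(-95*(-41 - 36*(-95)) + 30741) = √(-95*(-41 + 3420) + 30741) = √(-95*3379 + 30741) = √(-321005 + 30741) = √(-290264) = 2*I*√72566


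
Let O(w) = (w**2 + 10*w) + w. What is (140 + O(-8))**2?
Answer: 13456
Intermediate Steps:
O(w) = w**2 + 11*w
(140 + O(-8))**2 = (140 - 8*(11 - 8))**2 = (140 - 8*3)**2 = (140 - 24)**2 = 116**2 = 13456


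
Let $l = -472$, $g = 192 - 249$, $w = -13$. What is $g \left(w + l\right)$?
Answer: $27645$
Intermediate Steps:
$g = -57$
$g \left(w + l\right) = - 57 \left(-13 - 472\right) = \left(-57\right) \left(-485\right) = 27645$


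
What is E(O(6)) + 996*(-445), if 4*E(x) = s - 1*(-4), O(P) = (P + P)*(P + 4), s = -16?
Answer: -443223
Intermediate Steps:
O(P) = 2*P*(4 + P) (O(P) = (2*P)*(4 + P) = 2*P*(4 + P))
E(x) = -3 (E(x) = (-16 - 1*(-4))/4 = (-16 + 4)/4 = (1/4)*(-12) = -3)
E(O(6)) + 996*(-445) = -3 + 996*(-445) = -3 - 443220 = -443223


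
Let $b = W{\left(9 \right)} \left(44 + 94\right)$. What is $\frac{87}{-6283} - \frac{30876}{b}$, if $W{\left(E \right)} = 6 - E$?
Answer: $\frac{32326315}{433527} \approx 74.566$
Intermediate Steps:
$b = -414$ ($b = \left(6 - 9\right) \left(44 + 94\right) = \left(6 - 9\right) 138 = \left(-3\right) 138 = -414$)
$\frac{87}{-6283} - \frac{30876}{b} = \frac{87}{-6283} - \frac{30876}{-414} = 87 \left(- \frac{1}{6283}\right) - - \frac{5146}{69} = - \frac{87}{6283} + \frac{5146}{69} = \frac{32326315}{433527}$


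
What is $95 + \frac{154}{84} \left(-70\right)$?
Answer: $- \frac{100}{3} \approx -33.333$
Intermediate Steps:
$95 + \frac{154}{84} \left(-70\right) = 95 + 154 \cdot \frac{1}{84} \left(-70\right) = 95 + \frac{11}{6} \left(-70\right) = 95 - \frac{385}{3} = - \frac{100}{3}$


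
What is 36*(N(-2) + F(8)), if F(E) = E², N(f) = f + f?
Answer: 2160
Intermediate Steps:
N(f) = 2*f
36*(N(-2) + F(8)) = 36*(2*(-2) + 8²) = 36*(-4 + 64) = 36*60 = 2160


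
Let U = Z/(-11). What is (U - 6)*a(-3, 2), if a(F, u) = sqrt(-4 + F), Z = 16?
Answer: -82*I*sqrt(7)/11 ≈ -19.723*I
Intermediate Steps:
U = -16/11 (U = 16/(-11) = 16*(-1/11) = -16/11 ≈ -1.4545)
(U - 6)*a(-3, 2) = (-16/11 - 6)*sqrt(-4 - 3) = -82*I*sqrt(7)/11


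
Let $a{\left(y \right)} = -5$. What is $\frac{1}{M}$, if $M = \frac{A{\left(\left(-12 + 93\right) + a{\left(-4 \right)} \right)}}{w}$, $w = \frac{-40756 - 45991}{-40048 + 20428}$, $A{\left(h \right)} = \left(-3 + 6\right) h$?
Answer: $\frac{86747}{4473360} \approx 0.019392$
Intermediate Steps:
$A{\left(h \right)} = 3 h$
$w = \frac{86747}{19620}$ ($w = - \frac{86747}{-19620} = \left(-86747\right) \left(- \frac{1}{19620}\right) = \frac{86747}{19620} \approx 4.4214$)
$M = \frac{4473360}{86747}$ ($M = \frac{3 \left(\left(-12 + 93\right) - 5\right)}{\frac{86747}{19620}} = 3 \left(81 - 5\right) \frac{19620}{86747} = 3 \cdot 76 \cdot \frac{19620}{86747} = 228 \cdot \frac{19620}{86747} = \frac{4473360}{86747} \approx 51.568$)
$\frac{1}{M} = \frac{1}{\frac{4473360}{86747}} = \frac{86747}{4473360}$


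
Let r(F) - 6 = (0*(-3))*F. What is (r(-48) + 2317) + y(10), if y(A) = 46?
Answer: 2369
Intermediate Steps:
r(F) = 6 (r(F) = 6 + (0*(-3))*F = 6 + 0*F = 6 + 0 = 6)
(r(-48) + 2317) + y(10) = (6 + 2317) + 46 = 2323 + 46 = 2369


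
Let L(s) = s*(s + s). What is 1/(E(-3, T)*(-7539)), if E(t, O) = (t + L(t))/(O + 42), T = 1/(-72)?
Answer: -3023/8142120 ≈ -0.00037128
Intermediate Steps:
L(s) = 2*s**2 (L(s) = s*(2*s) = 2*s**2)
T = -1/72 ≈ -0.013889
E(t, O) = (t + 2*t**2)/(42 + O) (E(t, O) = (t + 2*t**2)/(O + 42) = (t + 2*t**2)/(42 + O))
1/(E(-3, T)*(-7539)) = 1/(-3*(1 + 2*(-3))/(42 - 1/72)*(-7539)) = -1/7539/(-3*(1 - 6)/3023/72) = -1/7539/(-3*72/3023*(-5)) = -1/7539/(1080/3023) = (3023/1080)*(-1/7539) = -3023/8142120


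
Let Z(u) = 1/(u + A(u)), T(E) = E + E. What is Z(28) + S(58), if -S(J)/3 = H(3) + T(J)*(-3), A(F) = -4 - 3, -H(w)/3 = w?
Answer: 22492/21 ≈ 1071.0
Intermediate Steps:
H(w) = -3*w
A(F) = -7
T(E) = 2*E
Z(u) = 1/(-7 + u) (Z(u) = 1/(u - 7) = 1/(-7 + u))
S(J) = 27 + 18*J (S(J) = -3*(-3*3 + (2*J)*(-3)) = -3*(-9 - 6*J) = 27 + 18*J)
Z(28) + S(58) = 1/(-7 + 28) + (27 + 18*58) = 1/21 + (27 + 1044) = 1/21 + 1071 = 22492/21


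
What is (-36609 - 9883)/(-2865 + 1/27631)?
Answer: 642310226/39581407 ≈ 16.228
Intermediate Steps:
(-36609 - 9883)/(-2865 + 1/27631) = -46492/(-2865 + 1/27631) = -46492/(-79162814/27631) = -46492*(-27631/79162814) = 642310226/39581407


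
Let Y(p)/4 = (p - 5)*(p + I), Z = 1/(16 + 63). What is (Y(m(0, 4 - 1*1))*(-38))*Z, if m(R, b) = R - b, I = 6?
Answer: 3648/79 ≈ 46.177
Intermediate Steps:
Z = 1/79 ≈ 0.012658
Y(p) = 4*(-5 + p)*(6 + p) (Y(p) = 4*((p - 5)*(p + 6)) = 4*((-5 + p)*(6 + p)) = 4*(-5 + p)*(6 + p))
(Y(m(0, 4 - 1*1))*(-38))*Z = ((-120 + 4*(0 - (4 - 1*1)) + 4*(0 - (4 - 1*1))**2)*(-38))*(1/79) = ((-120 + 4*(0 - (4 - 1)) + 4*(0 - (4 - 1))**2)*(-38))*(1/79) = ((-120 + 4*(0 - 1*3) + 4*(0 - 1*3)**2)*(-38))*(1/79) = ((-120 + 4*(0 - 3) + 4*(0 - 3)**2)*(-38))*(1/79) = ((-120 + 4*(-3) + 4*(-3)**2)*(-38))*(1/79) = ((-120 - 12 + 4*9)*(-38))*(1/79) = ((-120 - 12 + 36)*(-38))*(1/79) = -96*(-38)*(1/79) = 3648*(1/79) = 3648/79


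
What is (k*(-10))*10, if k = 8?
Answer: -800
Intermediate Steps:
(k*(-10))*10 = (8*(-10))*10 = -80*10 = -800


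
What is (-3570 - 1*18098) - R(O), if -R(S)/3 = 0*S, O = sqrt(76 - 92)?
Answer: -21668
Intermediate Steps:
O = 4*I (O = sqrt(-16) = 4*I ≈ 4.0*I)
R(S) = 0 (R(S) = -0*S = -3*0 = 0)
(-3570 - 1*18098) - R(O) = (-3570 - 1*18098) - 1*0 = (-3570 - 18098) + 0 = -21668 + 0 = -21668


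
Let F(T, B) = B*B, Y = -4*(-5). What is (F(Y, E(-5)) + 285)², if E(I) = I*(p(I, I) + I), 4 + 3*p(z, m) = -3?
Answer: 215062225/81 ≈ 2.6551e+6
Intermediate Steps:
p(z, m) = -7/3 (p(z, m) = -4/3 + (⅓)*(-3) = -4/3 - 1 = -7/3)
E(I) = I*(-7/3 + I)
Y = 20
F(T, B) = B²
(F(Y, E(-5)) + 285)² = (((⅓)*(-5)*(-7 + 3*(-5)))² + 285)² = (((⅓)*(-5)*(-7 - 15))² + 285)² = (((⅓)*(-5)*(-22))² + 285)² = ((110/3)² + 285)² = (12100/9 + 285)² = (14665/9)² = 215062225/81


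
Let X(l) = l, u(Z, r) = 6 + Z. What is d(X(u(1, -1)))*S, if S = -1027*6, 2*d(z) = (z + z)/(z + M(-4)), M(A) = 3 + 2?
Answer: -7189/2 ≈ -3594.5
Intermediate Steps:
M(A) = 5
d(z) = z/(5 + z) (d(z) = ((z + z)/(z + 5))/2 = ((2*z)/(5 + z))/2 = (2*z/(5 + z))/2 = z/(5 + z))
S = -6162
d(X(u(1, -1)))*S = ((6 + 1)/(5 + (6 + 1)))*(-6162) = (7/(5 + 7))*(-6162) = (7/12)*(-6162) = -7189/2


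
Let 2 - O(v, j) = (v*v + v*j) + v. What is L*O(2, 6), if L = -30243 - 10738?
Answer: 655696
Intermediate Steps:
L = -40981
O(v, j) = 2 - v - v² - j*v (O(v, j) = 2 - ((v*v + v*j) + v) = 2 - ((v² + j*v) + v) = 2 - (v + v² + j*v) = 2 + (-v - v² - j*v) = 2 - v - v² - j*v)
L*O(2, 6) = -40981*(2 - 1*2 - 1*2² - 1*6*2) = -40981*(2 - 2 - 1*4 - 12) = -40981*(2 - 2 - 4 - 12) = -40981*(-16) = 655696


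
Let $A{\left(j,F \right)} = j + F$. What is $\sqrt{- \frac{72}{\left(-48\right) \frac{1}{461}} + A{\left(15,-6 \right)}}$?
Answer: $\frac{\sqrt{2802}}{2} \approx 26.467$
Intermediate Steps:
$A{\left(j,F \right)} = F + j$
$\sqrt{- \frac{72}{\left(-48\right) \frac{1}{461}} + A{\left(15,-6 \right)}} = \sqrt{- \frac{72}{\left(-48\right) \frac{1}{461}} + \left(-6 + 15\right)} = \sqrt{- \frac{72}{\left(-48\right) \frac{1}{461}} + 9} = \sqrt{- \frac{72}{- \frac{48}{461}} + 9} = \sqrt{\left(-72\right) \left(- \frac{461}{48}\right) + 9} = \sqrt{\frac{1383}{2} + 9} = \sqrt{\frac{1401}{2}} = \frac{\sqrt{2802}}{2}$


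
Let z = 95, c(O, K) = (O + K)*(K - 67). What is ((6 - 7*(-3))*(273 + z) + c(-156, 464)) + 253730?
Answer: 385942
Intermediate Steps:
c(O, K) = (-67 + K)*(K + O) (c(O, K) = (K + O)*(-67 + K) = (-67 + K)*(K + O))
((6 - 7*(-3))*(273 + z) + c(-156, 464)) + 253730 = ((6 - 7*(-3))*(273 + 95) + (464**2 - 67*464 - 67*(-156) + 464*(-156))) + 253730 = ((6 + 21)*368 + (215296 - 31088 + 10452 - 72384)) + 253730 = (27*368 + 122276) + 253730 = (9936 + 122276) + 253730 = 132212 + 253730 = 385942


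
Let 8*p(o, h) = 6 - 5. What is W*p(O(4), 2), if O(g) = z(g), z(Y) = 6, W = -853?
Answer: -853/8 ≈ -106.63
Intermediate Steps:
O(g) = 6
p(o, h) = ⅛ (p(o, h) = (6 - 5)/8 = (⅛)*1 = ⅛)
W*p(O(4), 2) = -853*⅛ = -853/8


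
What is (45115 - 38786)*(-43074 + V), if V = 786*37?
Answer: -88555368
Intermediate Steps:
V = 29082
(45115 - 38786)*(-43074 + V) = (45115 - 38786)*(-43074 + 29082) = 6329*(-13992) = -88555368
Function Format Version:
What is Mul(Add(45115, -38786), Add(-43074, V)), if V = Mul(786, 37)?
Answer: -88555368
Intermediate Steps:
V = 29082
Mul(Add(45115, -38786), Add(-43074, V)) = Mul(Add(45115, -38786), Add(-43074, 29082)) = Mul(6329, -13992) = -88555368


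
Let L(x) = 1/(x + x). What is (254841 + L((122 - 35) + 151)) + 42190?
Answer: 141386757/476 ≈ 2.9703e+5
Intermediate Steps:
L(x) = 1/(2*x)
(254841 + L((122 - 35) + 151)) + 42190 = (254841 + 1/(2*((122 - 35) + 151))) + 42190 = (254841 + 1/(2*(87 + 151))) + 42190 = (254841 + (1/2)/238) + 42190 = (254841 + (1/2)*(1/238)) + 42190 = (254841 + 1/476) + 42190 = 121304317/476 + 42190 = 141386757/476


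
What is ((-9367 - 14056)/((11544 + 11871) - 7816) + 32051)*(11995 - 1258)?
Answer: 5367857132862/15599 ≈ 3.4412e+8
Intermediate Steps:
((-9367 - 14056)/((11544 + 11871) - 7816) + 32051)*(11995 - 1258) = (-23423/(23415 - 7816) + 32051)*10737 = (-23423/15599 + 32051)*10737 = (499940126/15599)*10737 = 5367857132862/15599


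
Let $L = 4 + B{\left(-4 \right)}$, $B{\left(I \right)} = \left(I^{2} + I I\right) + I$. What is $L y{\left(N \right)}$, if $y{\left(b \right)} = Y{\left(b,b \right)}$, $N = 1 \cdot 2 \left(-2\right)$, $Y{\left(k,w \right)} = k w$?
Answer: $512$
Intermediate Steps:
$B{\left(I \right)} = I + 2 I^{2}$ ($B{\left(I \right)} = \left(I^{2} + I^{2}\right) + I = 2 I^{2} + I = I + 2 I^{2}$)
$N = -4$ ($N = 2 \left(-2\right) = -4$)
$y{\left(b \right)} = b^{2}$ ($y{\left(b \right)} = b b = b^{2}$)
$L = 32$ ($L = 4 - 4 \left(1 + 2 \left(-4\right)\right) = 4 - 4 \left(1 - 8\right) = 4 - -28 = 4 + 28 = 32$)
$L y{\left(N \right)} = 32 \left(-4\right)^{2} = 32 \cdot 16 = 512$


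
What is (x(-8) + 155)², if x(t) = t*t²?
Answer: 127449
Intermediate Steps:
x(t) = t³
(x(-8) + 155)² = ((-8)³ + 155)² = (-512 + 155)² = (-357)² = 127449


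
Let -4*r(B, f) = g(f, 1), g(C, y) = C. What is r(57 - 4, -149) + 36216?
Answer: 145013/4 ≈ 36253.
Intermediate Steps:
r(B, f) = -f/4
r(57 - 4, -149) + 36216 = -1/4*(-149) + 36216 = 149/4 + 36216 = 145013/4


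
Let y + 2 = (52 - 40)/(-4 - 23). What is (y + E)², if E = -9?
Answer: 10609/81 ≈ 130.98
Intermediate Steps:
y = -22/9 (y = -2 + (52 - 40)/(-4 - 23) = -2 + 12/(-27) = -2 + 12*(-1/27) = -2 - 4/9 = -22/9 ≈ -2.4444)
(y + E)² = (-22/9 - 9)² = (-103/9)² = 10609/81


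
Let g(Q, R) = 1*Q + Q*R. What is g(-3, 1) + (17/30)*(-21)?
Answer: -179/10 ≈ -17.900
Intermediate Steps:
g(Q, R) = Q + Q*R
g(-3, 1) + (17/30)*(-21) = -3*(1 + 1) + (17/30)*(-21) = -3*2 + (17*(1/30))*(-21) = -6 + (17/30)*(-21) = -6 - 119/10 = -179/10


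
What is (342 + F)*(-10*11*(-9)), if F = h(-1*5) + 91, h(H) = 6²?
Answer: 464310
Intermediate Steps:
h(H) = 36
F = 127 (F = 36 + 91 = 127)
(342 + F)*(-10*11*(-9)) = (342 + 127)*(-10*11*(-9)) = 469*(-110*(-9)) = 469*990 = 464310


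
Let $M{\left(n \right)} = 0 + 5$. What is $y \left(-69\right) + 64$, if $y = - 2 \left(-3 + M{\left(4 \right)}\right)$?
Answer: $340$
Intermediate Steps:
$M{\left(n \right)} = 5$
$y = -4$ ($y = - 2 \left(-3 + 5\right) = \left(-2\right) 2 = -4$)
$y \left(-69\right) + 64 = \left(-4\right) \left(-69\right) + 64 = 276 + 64 = 340$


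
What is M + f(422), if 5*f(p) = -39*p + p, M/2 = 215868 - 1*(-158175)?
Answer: 3724394/5 ≈ 7.4488e+5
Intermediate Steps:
M = 748086 (M = 2*(215868 - 1*(-158175)) = 2*(215868 + 158175) = 2*374043 = 748086)
f(p) = -38*p/5 (f(p) = (-39*p + p)/5 = (-38*p)/5 = -38*p/5)
M + f(422) = 748086 - 38/5*422 = 748086 - 16036/5 = 3724394/5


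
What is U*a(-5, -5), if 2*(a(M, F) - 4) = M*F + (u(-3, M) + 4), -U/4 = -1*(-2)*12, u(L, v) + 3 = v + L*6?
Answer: -528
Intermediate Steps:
u(L, v) = -3 + v + 6*L (u(L, v) = -3 + (v + L*6) = -3 + (v + 6*L) = -3 + v + 6*L)
U = -96 (U = -4*(-1*(-2))*12 = -8*12 = -4*24 = -96)
a(M, F) = -9/2 + M/2 + F*M/2 (a(M, F) = 4 + (M*F + ((-3 + M + 6*(-3)) + 4))/2 = 4 + (F*M + ((-3 + M - 18) + 4))/2 = 4 + (F*M + ((-21 + M) + 4))/2 = 4 + (F*M + (-17 + M))/2 = 4 + (-17 + M + F*M)/2 = 4 + (-17/2 + M/2 + F*M/2) = -9/2 + M/2 + F*M/2)
U*a(-5, -5) = -96*(-9/2 + (½)*(-5) + (½)*(-5)*(-5)) = -96*(-9/2 - 5/2 + 25/2) = -96*11/2 = -528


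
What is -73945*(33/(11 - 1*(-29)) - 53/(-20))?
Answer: -2055671/8 ≈ -2.5696e+5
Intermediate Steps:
-73945*(33/(11 - 1*(-29)) - 53/(-20)) = -73945*(33/(11 + 29) - 53*(-1/20)) = -73945*(33/40 + 53/20) = -73945*139/40 = -2055671/8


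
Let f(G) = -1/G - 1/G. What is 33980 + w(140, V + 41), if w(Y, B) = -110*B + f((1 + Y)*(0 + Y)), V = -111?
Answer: 411381599/9870 ≈ 41680.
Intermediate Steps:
f(G) = -2/G
w(Y, B) = -110*B - 2/(Y*(1 + Y)) (w(Y, B) = -110*B - 2*1/((0 + Y)*(1 + Y)) = -110*B - 2*1/(Y*(1 + Y)) = -110*B - 2/(Y*(1 + Y)))
33980 + w(140, V + 41) = 33980 + 2*(-1 - 55*(-111 + 41)*140*(1 + 140))/(140*(1 + 140)) = 33980 + 2*(1/140)*(-1 - 55*(-70)*140*141)/141 = 33980 + 2*(1/140)*(1/141)*(-1 + 75999000) = 33980 + 2*(1/140)*(1/141)*75998999 = 33980 + 75998999/9870 = 411381599/9870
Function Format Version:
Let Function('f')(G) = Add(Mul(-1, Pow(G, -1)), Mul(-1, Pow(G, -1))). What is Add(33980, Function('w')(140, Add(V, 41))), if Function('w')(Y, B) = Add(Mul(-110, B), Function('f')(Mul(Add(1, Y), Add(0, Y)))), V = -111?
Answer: Rational(411381599, 9870) ≈ 41680.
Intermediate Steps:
Function('f')(G) = Mul(-2, Pow(G, -1))
Function('w')(Y, B) = Add(Mul(-110, B), Mul(-2, Pow(Y, -1), Pow(Add(1, Y), -1))) (Function('w')(Y, B) = Add(Mul(-110, B), Mul(-2, Pow(Mul(Add(1, Y), Add(0, Y)), -1))) = Add(Mul(-110, B), Mul(-2, Pow(Mul(Add(1, Y), Y), -1))) = Add(Mul(-110, B), Mul(-2, Pow(Mul(Y, Add(1, Y)), -1))) = Add(Mul(-110, B), Mul(-2, Mul(Pow(Y, -1), Pow(Add(1, Y), -1)))) = Add(Mul(-110, B), Mul(-2, Pow(Y, -1), Pow(Add(1, Y), -1))))
Add(33980, Function('w')(140, Add(V, 41))) = Add(33980, Mul(2, Pow(140, -1), Pow(Add(1, 140), -1), Add(-1, Mul(-55, Add(-111, 41), 140, Add(1, 140))))) = Add(33980, Mul(2, Rational(1, 140), Pow(141, -1), Add(-1, Mul(-55, -70, 140, 141)))) = Add(33980, Mul(2, Rational(1, 140), Rational(1, 141), Add(-1, 75999000))) = Add(33980, Mul(2, Rational(1, 140), Rational(1, 141), 75998999)) = Add(33980, Rational(75998999, 9870)) = Rational(411381599, 9870)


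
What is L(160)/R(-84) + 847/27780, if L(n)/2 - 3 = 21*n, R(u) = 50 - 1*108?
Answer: -93399577/805620 ≈ -115.94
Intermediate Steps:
R(u) = -58 (R(u) = 50 - 108 = -58)
L(n) = 6 + 42*n (L(n) = 6 + 2*(21*n) = 6 + 42*n)
L(160)/R(-84) + 847/27780 = (6 + 42*160)/(-58) + 847/27780 = (6 + 6720)*(-1/58) + 847*(1/27780) = 6726*(-1/58) + 847/27780 = -3363/29 + 847/27780 = -93399577/805620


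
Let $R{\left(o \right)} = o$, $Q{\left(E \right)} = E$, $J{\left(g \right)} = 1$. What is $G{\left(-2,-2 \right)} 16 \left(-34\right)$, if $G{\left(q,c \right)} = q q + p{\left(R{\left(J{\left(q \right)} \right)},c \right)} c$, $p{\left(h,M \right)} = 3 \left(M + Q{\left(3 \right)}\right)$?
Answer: $1088$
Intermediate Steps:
$p{\left(h,M \right)} = 9 + 3 M$ ($p{\left(h,M \right)} = 3 \left(M + 3\right) = 3 \left(3 + M\right) = 9 + 3 M$)
$G{\left(q,c \right)} = q^{2} + c \left(9 + 3 c\right)$ ($G{\left(q,c \right)} = q q + \left(9 + 3 c\right) c = q^{2} + c \left(9 + 3 c\right)$)
$G{\left(-2,-2 \right)} 16 \left(-34\right) = \left(\left(-2\right)^{2} + 3 \left(-2\right) \left(3 - 2\right)\right) 16 \left(-34\right) = \left(4 + 3 \left(-2\right) 1\right) 16 \left(-34\right) = \left(4 - 6\right) 16 \left(-34\right) = \left(-2\right) 16 \left(-34\right) = \left(-32\right) \left(-34\right) = 1088$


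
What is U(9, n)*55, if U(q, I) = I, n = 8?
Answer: 440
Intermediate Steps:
U(9, n)*55 = 8*55 = 440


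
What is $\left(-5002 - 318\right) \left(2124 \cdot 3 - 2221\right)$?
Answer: $-22083320$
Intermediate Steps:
$\left(-5002 - 318\right) \left(2124 \cdot 3 - 2221\right) = - 5320 \left(6372 - 2221\right) = \left(-5320\right) 4151 = -22083320$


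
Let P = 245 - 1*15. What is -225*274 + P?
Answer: -61420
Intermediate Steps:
P = 230 (P = 245 - 15 = 230)
-225*274 + P = -225*274 + 230 = -61650 + 230 = -61420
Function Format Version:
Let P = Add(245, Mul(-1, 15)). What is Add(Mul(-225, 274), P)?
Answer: -61420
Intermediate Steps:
P = 230 (P = Add(245, -15) = 230)
Add(Mul(-225, 274), P) = Add(Mul(-225, 274), 230) = Add(-61650, 230) = -61420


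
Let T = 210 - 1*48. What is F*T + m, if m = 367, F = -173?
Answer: -27659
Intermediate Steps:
T = 162 (T = 210 - 48 = 162)
F*T + m = -173*162 + 367 = -28026 + 367 = -27659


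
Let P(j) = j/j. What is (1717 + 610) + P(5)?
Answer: 2328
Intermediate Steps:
P(j) = 1
(1717 + 610) + P(5) = (1717 + 610) + 1 = 2327 + 1 = 2328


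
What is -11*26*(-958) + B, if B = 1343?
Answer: 275331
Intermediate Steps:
-11*26*(-958) + B = -11*26*(-958) + 1343 = -286*(-958) + 1343 = 273988 + 1343 = 275331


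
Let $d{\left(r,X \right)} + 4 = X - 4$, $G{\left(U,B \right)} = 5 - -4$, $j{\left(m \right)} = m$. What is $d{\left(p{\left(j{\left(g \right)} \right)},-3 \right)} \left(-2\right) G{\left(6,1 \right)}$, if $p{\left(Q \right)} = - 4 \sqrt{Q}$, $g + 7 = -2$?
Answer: $198$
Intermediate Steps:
$g = -9$ ($g = -7 - 2 = -9$)
$G{\left(U,B \right)} = 9$ ($G{\left(U,B \right)} = 5 + 4 = 9$)
$d{\left(r,X \right)} = -8 + X$ ($d{\left(r,X \right)} = -4 + \left(X - 4\right) = -4 + \left(-4 + X\right) = -8 + X$)
$d{\left(p{\left(j{\left(g \right)} \right)},-3 \right)} \left(-2\right) G{\left(6,1 \right)} = \left(-8 - 3\right) \left(-2\right) 9 = \left(-11\right) \left(-2\right) 9 = 22 \cdot 9 = 198$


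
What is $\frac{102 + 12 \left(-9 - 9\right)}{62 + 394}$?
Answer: $- \frac{1}{4} \approx -0.25$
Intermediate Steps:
$\frac{102 + 12 \left(-9 - 9\right)}{62 + 394} = \frac{102 + 12 \left(-18\right)}{456} = \left(102 - 216\right) \frac{1}{456} = \left(-114\right) \frac{1}{456} = - \frac{1}{4}$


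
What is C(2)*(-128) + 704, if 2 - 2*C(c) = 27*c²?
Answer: 7488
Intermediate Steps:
C(c) = 1 - 27*c²/2
C(2)*(-128) + 704 = (1 - 27/2*2²)*(-128) + 704 = (1 - 27/2*4)*(-128) + 704 = (1 - 54)*(-128) + 704 = -53*(-128) + 704 = 6784 + 704 = 7488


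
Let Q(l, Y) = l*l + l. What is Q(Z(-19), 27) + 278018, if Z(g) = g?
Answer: 278360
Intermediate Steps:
Q(l, Y) = l + l² (Q(l, Y) = l² + l = l + l²)
Q(Z(-19), 27) + 278018 = -19*(1 - 19) + 278018 = -19*(-18) + 278018 = 342 + 278018 = 278360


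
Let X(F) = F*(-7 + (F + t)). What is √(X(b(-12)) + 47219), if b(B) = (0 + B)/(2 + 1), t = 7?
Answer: √47235 ≈ 217.34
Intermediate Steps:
b(B) = B/3
X(F) = F² (X(F) = F*(-7 + (F + 7)) = F*(-7 + (7 + F)) = F*F = F²)
√(X(b(-12)) + 47219) = √(((⅓)*(-12))² + 47219) = √((-4)² + 47219) = √(16 + 47219) = √47235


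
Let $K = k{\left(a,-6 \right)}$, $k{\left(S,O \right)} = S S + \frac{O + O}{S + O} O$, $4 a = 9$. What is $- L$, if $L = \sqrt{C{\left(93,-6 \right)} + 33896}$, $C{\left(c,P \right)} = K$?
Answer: $- \frac{\sqrt{13552745}}{20} \approx -184.07$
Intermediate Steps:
$a = \frac{9}{4}$ ($a = \frac{1}{4} \cdot 9 = \frac{9}{4} \approx 2.25$)
$k{\left(S,O \right)} = S^{2} + \frac{2 O^{2}}{O + S}$ ($k{\left(S,O \right)} = S^{2} + \frac{2 O}{O + S} O = S^{2} + \frac{2 O^{2}}{O + S}$)
$K = - \frac{1131}{80}$ ($K = \frac{\left(\frac{9}{4}\right)^{3} + 2 \left(-6\right)^{2} - 6 \left(\frac{9}{4}\right)^{2}}{-6 + \frac{9}{4}} = \frac{\frac{729}{64} + 2 \cdot 36 - \frac{243}{8}}{- \frac{15}{4}} = - \frac{4 \left(\frac{729}{64} + 72 - \frac{243}{8}\right)}{15} = \left(- \frac{4}{15}\right) \frac{3393}{64} = - \frac{1131}{80} \approx -14.137$)
$C{\left(c,P \right)} = - \frac{1131}{80}$
$L = \frac{\sqrt{13552745}}{20}$ ($L = \sqrt{- \frac{1131}{80} + 33896} = \sqrt{\frac{2710549}{80}} = \frac{\sqrt{13552745}}{20} \approx 184.07$)
$- L = - \frac{\sqrt{13552745}}{20}$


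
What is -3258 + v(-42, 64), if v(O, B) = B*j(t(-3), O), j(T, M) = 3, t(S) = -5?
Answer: -3066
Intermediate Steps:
v(O, B) = 3*B (v(O, B) = B*3 = 3*B)
-3258 + v(-42, 64) = -3258 + 3*64 = -3258 + 192 = -3066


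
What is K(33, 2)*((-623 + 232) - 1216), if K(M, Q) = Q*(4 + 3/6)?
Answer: -14463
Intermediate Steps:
K(M, Q) = 9*Q/2 (K(M, Q) = Q*(4 + 3*(1/6)) = Q*(4 + 1/2) = Q*(9/2) = 9*Q/2)
K(33, 2)*((-623 + 232) - 1216) = ((9/2)*2)*((-623 + 232) - 1216) = 9*(-391 - 1216) = 9*(-1607) = -14463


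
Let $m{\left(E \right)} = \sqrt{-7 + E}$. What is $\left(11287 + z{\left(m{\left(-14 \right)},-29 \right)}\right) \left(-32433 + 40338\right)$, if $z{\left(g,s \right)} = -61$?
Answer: $88741530$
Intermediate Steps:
$\left(11287 + z{\left(m{\left(-14 \right)},-29 \right)}\right) \left(-32433 + 40338\right) = \left(11287 - 61\right) \left(-32433 + 40338\right) = 11226 \cdot 7905 = 88741530$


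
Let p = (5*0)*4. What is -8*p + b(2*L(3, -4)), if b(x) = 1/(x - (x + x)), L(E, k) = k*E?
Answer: 1/24 ≈ 0.041667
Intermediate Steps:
L(E, k) = E*k
p = 0 (p = 0*4 = 0)
b(x) = -1/x (b(x) = 1/(x - 2*x) = 1/(-x) = -1/x)
-8*p + b(2*L(3, -4)) = -8*0 - 1/(2*(3*(-4))) = 0 - 1/(2*(-12)) = 0 - 1/(-24) = 0 - 1*(-1/24) = 0 + 1/24 = 1/24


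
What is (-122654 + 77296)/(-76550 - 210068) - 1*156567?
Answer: -22437437524/143309 ≈ -1.5657e+5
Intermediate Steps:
(-122654 + 77296)/(-76550 - 210068) - 1*156567 = -45358/(-286618) - 156567 = -45358*(-1/286618) - 156567 = 22679/143309 - 156567 = -22437437524/143309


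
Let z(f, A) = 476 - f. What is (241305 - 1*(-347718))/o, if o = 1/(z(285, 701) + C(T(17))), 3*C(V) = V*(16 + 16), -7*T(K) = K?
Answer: 680714247/7 ≈ 9.7245e+7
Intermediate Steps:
T(K) = -K/7
C(V) = 32*V/3 (C(V) = (V*(16 + 16))/3 = (V*32)/3 = (32*V)/3 = 32*V/3)
o = 21/3467 (o = 1/((476 - 1*285) + 32*(-⅐*17)/3) = 1/((476 - 285) + (32/3)*(-17/7)) = 1/(191 - 544/21) = 1/(3467/21) = 21/3467 ≈ 0.0060571)
(241305 - 1*(-347718))/o = (241305 - 1*(-347718))/(21/3467) = (241305 + 347718)*(3467/21) = 589023*(3467/21) = 680714247/7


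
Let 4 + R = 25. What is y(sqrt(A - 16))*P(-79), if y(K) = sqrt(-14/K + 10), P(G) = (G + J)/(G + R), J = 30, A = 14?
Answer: 49*sqrt(10 + 7*I*sqrt(2))/58 ≈ 2.9309 + 1.2054*I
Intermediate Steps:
R = 21 (R = -4 + 25 = 21)
P(G) = (30 + G)/(21 + G) (P(G) = (G + 30)/(G + 21) = (30 + G)/(21 + G))
y(K) = sqrt(10 - 14/K)
y(sqrt(A - 16))*P(-79) = sqrt(10 - 14/sqrt(14 - 16))*((30 - 79)/(21 - 79)) = sqrt(10 - 14*(-I*sqrt(2)/2))*(-49/(-58)) = sqrt(10 - 14*(-I*sqrt(2)/2))*(-1/58*(-49)) = sqrt(10 - (-7)*I*sqrt(2))*(49/58) = sqrt(10 + 7*I*sqrt(2))*(49/58) = 49*sqrt(10 + 7*I*sqrt(2))/58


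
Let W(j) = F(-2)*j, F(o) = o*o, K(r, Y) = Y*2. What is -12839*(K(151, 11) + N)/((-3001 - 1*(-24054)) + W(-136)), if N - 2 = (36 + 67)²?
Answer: -136517087/20509 ≈ -6656.4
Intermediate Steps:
K(r, Y) = 2*Y
F(o) = o²
W(j) = 4*j (W(j) = (-2)²*j = 4*j)
N = 10611 (N = 2 + (36 + 67)² = 2 + 103² = 2 + 10609 = 10611)
-12839*(K(151, 11) + N)/((-3001 - 1*(-24054)) + W(-136)) = -12839*(2*11 + 10611)/((-3001 - 1*(-24054)) + 4*(-136)) = -12839*(22 + 10611)/((-3001 + 24054) - 544) = -12839*10633/(21053 - 544) = -12839/(20509*(1/10633)) = -12839/20509/10633 = -12839*10633/20509 = -136517087/20509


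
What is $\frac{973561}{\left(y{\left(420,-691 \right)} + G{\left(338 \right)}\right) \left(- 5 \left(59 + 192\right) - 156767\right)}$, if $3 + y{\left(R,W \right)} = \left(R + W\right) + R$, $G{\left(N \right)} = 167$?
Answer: $- \frac{973561}{49460886} \approx -0.019683$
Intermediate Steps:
$y{\left(R,W \right)} = -3 + W + 2 R$ ($y{\left(R,W \right)} = -3 + \left(\left(R + W\right) + R\right) = -3 + \left(W + 2 R\right) = -3 + W + 2 R$)
$\frac{973561}{\left(y{\left(420,-691 \right)} + G{\left(338 \right)}\right) \left(- 5 \left(59 + 192\right) - 156767\right)} = \frac{973561}{\left(\left(-3 - 691 + 2 \cdot 420\right) + 167\right) \left(- 5 \left(59 + 192\right) - 156767\right)} = \frac{973561}{\left(\left(-3 - 691 + 840\right) + 167\right) \left(\left(-5\right) 251 - 156767\right)} = \frac{973561}{\left(146 + 167\right) \left(-1255 - 156767\right)} = \frac{973561}{313 \left(-158022\right)} = \frac{973561}{-49460886} = 973561 \left(- \frac{1}{49460886}\right) = - \frac{973561}{49460886}$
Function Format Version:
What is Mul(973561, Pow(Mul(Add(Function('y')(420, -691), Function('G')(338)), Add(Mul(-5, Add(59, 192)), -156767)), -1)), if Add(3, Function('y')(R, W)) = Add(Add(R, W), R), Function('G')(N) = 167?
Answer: Rational(-973561, 49460886) ≈ -0.019683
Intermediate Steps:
Function('y')(R, W) = Add(-3, W, Mul(2, R)) (Function('y')(R, W) = Add(-3, Add(Add(R, W), R)) = Add(-3, Add(W, Mul(2, R))) = Add(-3, W, Mul(2, R)))
Mul(973561, Pow(Mul(Add(Function('y')(420, -691), Function('G')(338)), Add(Mul(-5, Add(59, 192)), -156767)), -1)) = Mul(973561, Pow(Mul(Add(Add(-3, -691, Mul(2, 420)), 167), Add(Mul(-5, Add(59, 192)), -156767)), -1)) = Mul(973561, Pow(Mul(Add(Add(-3, -691, 840), 167), Add(Mul(-5, 251), -156767)), -1)) = Mul(973561, Pow(Mul(Add(146, 167), Add(-1255, -156767)), -1)) = Mul(973561, Pow(Mul(313, -158022), -1)) = Mul(973561, Pow(-49460886, -1)) = Mul(973561, Rational(-1, 49460886)) = Rational(-973561, 49460886)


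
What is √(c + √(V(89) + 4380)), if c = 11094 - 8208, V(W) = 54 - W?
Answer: √(2886 + √4345) ≈ 54.332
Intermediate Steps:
c = 2886
√(c + √(V(89) + 4380)) = √(2886 + √((54 - 1*89) + 4380)) = √(2886 + √((54 - 89) + 4380)) = √(2886 + √(-35 + 4380)) = √(2886 + √4345)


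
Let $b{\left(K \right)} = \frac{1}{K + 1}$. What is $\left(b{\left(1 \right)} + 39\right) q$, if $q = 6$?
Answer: $237$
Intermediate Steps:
$b{\left(K \right)} = \frac{1}{1 + K}$
$\left(b{\left(1 \right)} + 39\right) q = \left(\frac{1}{1 + 1} + 39\right) 6 = \left(\frac{1}{2} + 39\right) 6 = \frac{79}{2} \cdot 6 = 237$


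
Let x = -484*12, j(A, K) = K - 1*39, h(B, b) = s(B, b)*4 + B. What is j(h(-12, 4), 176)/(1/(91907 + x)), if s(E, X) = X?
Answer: 11795563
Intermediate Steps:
h(B, b) = B + 4*b (h(B, b) = b*4 + B = 4*b + B = B + 4*b)
j(A, K) = -39 + K (j(A, K) = K - 39 = -39 + K)
x = -5808
j(h(-12, 4), 176)/(1/(91907 + x)) = (-39 + 176)/(1/(91907 - 5808)) = 137/(1/86099) = 137*86099 = 11795563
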